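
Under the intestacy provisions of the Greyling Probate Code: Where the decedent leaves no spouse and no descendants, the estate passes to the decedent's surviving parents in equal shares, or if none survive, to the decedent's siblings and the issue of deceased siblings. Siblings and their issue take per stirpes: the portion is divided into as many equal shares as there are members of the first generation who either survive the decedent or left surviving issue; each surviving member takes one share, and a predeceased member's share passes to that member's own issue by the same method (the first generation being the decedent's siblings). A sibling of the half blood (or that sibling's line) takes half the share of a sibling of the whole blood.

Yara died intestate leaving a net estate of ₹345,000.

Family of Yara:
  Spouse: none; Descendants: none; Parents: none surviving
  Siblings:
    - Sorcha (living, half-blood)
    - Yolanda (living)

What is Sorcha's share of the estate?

Sorcha receives ₹115,000.

The entire ₹345,000 passes to the siblings and their issue.
Counting each half-blood sibling's line as half a unit, there are 3/2 units in ₹345,000, so one unit is ₹230,000. Whole-blood lines (Yolanda) take ₹230,000 each; half-blood lines (Sorcha) take ₹115,000 each.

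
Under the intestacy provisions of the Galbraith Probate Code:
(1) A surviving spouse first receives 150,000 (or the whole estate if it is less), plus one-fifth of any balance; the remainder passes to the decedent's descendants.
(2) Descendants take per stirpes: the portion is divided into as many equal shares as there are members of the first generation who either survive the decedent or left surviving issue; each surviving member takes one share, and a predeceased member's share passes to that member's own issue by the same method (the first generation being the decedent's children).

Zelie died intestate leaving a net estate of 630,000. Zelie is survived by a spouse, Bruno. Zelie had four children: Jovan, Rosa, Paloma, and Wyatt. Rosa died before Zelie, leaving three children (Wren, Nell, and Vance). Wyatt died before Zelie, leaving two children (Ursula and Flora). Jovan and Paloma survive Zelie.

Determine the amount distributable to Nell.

Bruno first takes 150,000, leaving a balance of 480,000. Bruno then takes one-fifth of the balance (96,000), for a total of 246,000. The remaining 384,000 passes to the descendants.
The descendants' portion (384,000) is divided into 4 shares of 96,000: Jovan and Paloma each take 96,000; Rosa's 96,000 share passes to Rosa's issue; Wyatt's 96,000 share passes to Wyatt's issue.
Rosa's share (96,000) is divided into 3 shares of 32,000: Wren, Nell, and Vance each take 32,000.
Wyatt's share (96,000) is divided into 2 shares of 48,000: Ursula and Flora each take 48,000.

Nell receives 32,000.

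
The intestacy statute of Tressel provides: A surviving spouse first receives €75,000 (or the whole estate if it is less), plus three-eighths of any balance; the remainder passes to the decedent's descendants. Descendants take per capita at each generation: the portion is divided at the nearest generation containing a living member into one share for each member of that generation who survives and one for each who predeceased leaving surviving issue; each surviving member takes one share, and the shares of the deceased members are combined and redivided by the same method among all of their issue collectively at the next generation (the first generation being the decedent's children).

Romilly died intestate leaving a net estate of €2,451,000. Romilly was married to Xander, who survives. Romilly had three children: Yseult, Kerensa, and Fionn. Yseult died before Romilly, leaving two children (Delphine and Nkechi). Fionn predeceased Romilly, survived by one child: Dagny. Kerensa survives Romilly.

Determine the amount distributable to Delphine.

Xander first takes €75,000, leaving a balance of €2,376,000. Xander then takes three-eighths of the balance (€891,000), for a total of €966,000. The remaining €1,485,000 passes to the descendants.
The descendants' portion (€1,485,000) is divided at the children's generation into 3 shares of €495,000. Kerensa takes €495,000. The 2 shares of the deceased (Yseult and Fionn) are combined into a pool of €990,000.
That pool (€990,000) is divided at the grandchildren's generation equally among Delphine, Nkechi, and Dagny: €330,000 each.

Delphine receives €330,000.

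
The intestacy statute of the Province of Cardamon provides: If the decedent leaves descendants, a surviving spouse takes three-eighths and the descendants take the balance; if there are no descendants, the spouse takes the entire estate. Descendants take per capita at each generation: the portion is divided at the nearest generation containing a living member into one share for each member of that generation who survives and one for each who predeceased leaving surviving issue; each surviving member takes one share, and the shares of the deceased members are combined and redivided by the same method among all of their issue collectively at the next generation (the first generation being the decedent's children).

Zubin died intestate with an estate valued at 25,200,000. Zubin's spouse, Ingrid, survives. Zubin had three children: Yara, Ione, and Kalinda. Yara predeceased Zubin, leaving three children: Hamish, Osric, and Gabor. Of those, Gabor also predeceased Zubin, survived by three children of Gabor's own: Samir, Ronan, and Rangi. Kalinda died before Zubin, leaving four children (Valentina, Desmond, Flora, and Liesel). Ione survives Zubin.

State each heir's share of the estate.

Ingrid: 9,450,000; Hamish: 1,500,000; Osric: 1,500,000; Samir: 500,000; Ronan: 500,000; Rangi: 500,000; Ione: 5,250,000; Valentina: 1,500,000; Desmond: 1,500,000; Flora: 1,500,000; Liesel: 1,500,000

Ingrid takes three-eighths of 25,200,000 = 9,450,000. The remaining 15,750,000 passes to the descendants.
The descendants' portion (15,750,000) is divided at the children's generation into 3 shares of 5,250,000. Ione takes 5,250,000. The 2 shares of the deceased (Yara and Kalinda) are combined into a pool of 10,500,000.
That pool (10,500,000) is divided at the grandchildren's generation into 7 shares of 1,500,000. Hamish, Osric, Valentina, Desmond, Flora, and Liesel each take 1,500,000. The remaining share for the deceased Gabor (1,500,000) is carried to the next generation.
That pool (1,500,000) is divided at the great-grandchildren's generation equally among Samir, Ronan, and Rangi: 500,000 each.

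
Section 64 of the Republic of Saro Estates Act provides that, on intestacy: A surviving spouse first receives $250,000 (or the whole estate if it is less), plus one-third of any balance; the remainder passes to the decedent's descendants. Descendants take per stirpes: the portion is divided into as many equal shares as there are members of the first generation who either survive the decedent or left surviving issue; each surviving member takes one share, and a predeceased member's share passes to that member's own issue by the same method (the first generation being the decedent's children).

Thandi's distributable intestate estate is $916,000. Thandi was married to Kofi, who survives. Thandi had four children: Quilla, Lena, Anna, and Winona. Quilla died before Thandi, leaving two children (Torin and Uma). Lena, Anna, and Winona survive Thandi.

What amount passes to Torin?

Kofi first takes $250,000, leaving a balance of $666,000. Kofi then takes one-third of the balance ($222,000), for a total of $472,000. The remaining $444,000 passes to the descendants.
The descendants' portion ($444,000) is divided into 4 shares of $111,000: Lena, Anna, and Winona each take $111,000; Quilla's $111,000 share passes to Quilla's issue.
Quilla's share ($111,000) is divided into 2 shares of $55,500: Torin and Uma each take $55,500.

Torin receives $55,500.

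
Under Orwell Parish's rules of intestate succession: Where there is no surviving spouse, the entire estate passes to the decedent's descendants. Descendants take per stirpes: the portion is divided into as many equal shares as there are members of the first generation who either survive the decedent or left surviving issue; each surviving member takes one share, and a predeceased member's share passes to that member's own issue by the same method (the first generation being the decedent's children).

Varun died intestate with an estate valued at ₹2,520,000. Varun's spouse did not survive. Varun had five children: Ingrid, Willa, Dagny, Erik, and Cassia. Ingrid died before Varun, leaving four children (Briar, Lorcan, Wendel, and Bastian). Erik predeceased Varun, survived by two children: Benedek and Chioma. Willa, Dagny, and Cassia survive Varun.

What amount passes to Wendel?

The entire ₹2,520,000 passes to the descendants.
That amount (₹2,520,000) is divided into 5 shares of ₹504,000: Willa, Dagny, and Cassia each take ₹504,000; Ingrid's ₹504,000 share passes to Ingrid's issue; Erik's ₹504,000 share passes to Erik's issue.
Ingrid's share (₹504,000) is divided into 4 shares of ₹126,000: Briar, Lorcan, Wendel, and Bastian each take ₹126,000.
Erik's share (₹504,000) is divided into 2 shares of ₹252,000: Benedek and Chioma each take ₹252,000.

Wendel receives ₹126,000.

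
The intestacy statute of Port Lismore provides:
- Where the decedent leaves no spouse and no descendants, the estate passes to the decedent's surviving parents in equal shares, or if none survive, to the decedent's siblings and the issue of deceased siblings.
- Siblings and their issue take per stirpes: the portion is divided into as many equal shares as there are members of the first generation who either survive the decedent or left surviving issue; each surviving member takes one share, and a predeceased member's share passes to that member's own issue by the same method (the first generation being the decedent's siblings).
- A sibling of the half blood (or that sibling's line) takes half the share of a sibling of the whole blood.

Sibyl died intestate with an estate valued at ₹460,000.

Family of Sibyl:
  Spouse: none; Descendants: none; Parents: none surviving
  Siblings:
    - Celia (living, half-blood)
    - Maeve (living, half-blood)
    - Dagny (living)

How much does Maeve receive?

Maeve receives ₹115,000.

The entire ₹460,000 passes to the siblings and their issue.
Counting each half-blood sibling's line as half a unit, there are 2 units in ₹460,000, so one unit is ₹230,000. Whole-blood lines (Dagny) take ₹230,000 each; half-blood lines (Celia and Maeve) take ₹115,000 each.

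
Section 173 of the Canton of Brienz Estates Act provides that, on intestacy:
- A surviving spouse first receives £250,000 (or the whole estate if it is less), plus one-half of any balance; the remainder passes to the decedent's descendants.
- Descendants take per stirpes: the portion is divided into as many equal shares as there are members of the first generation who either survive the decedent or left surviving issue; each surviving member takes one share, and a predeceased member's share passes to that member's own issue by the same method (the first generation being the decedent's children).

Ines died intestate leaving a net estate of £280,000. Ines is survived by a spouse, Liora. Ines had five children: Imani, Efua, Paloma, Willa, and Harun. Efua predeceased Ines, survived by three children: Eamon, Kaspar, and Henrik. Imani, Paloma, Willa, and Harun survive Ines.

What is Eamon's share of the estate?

Liora first takes £250,000, leaving a balance of £30,000. Liora then takes one-half of the balance (£15,000), for a total of £265,000. The remaining £15,000 passes to the descendants.
The descendants' portion (£15,000) is divided into 5 shares of £3,000: Imani, Paloma, Willa, and Harun each take £3,000; Efua's £3,000 share passes to Efua's issue.
Efua's share (£3,000) is divided into 3 shares of £1,000: Eamon, Kaspar, and Henrik each take £1,000.

Eamon receives £1,000.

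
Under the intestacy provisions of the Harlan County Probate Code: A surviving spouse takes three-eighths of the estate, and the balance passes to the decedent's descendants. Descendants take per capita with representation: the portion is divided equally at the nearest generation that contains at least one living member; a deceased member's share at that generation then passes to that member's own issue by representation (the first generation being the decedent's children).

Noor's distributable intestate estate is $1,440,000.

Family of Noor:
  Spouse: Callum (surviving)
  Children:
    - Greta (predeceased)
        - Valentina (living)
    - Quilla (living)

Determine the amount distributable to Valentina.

Callum takes three-eighths of $1,440,000 = $540,000. The remaining $900,000 passes to the descendants.
The descendants' portion ($900,000) is divided into 2 shares of $450,000: Quilla takes $450,000; Greta's $450,000 share passes to Greta's issue.
Greta's share ($450,000) passes entirely to Valentina.

Valentina receives $450,000.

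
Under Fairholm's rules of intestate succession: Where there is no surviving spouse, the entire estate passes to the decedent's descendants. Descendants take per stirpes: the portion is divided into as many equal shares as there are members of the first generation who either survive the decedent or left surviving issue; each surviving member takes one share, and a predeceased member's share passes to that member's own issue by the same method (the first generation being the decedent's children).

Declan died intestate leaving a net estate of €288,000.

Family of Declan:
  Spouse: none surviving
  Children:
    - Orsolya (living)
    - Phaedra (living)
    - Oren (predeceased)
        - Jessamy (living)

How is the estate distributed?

The entire €288,000 passes to the descendants.
That amount (€288,000) is divided into 3 shares of €96,000: Orsolya and Phaedra each take €96,000; Oren's €96,000 share passes to Oren's issue.
Oren's share (€96,000) passes entirely to Jessamy.

Orsolya: €96,000; Phaedra: €96,000; Jessamy: €96,000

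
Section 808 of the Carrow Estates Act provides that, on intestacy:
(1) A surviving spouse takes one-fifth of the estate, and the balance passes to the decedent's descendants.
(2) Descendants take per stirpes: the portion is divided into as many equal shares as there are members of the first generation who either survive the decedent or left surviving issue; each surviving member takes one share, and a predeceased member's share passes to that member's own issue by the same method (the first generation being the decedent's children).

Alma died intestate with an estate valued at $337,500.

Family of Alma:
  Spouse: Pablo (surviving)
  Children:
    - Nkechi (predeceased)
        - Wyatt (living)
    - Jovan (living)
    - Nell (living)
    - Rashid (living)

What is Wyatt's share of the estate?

Pablo takes one-fifth of $337,500 = $67,500. The remaining $270,000 passes to the descendants.
The descendants' portion ($270,000) is divided into 4 shares of $67,500: Jovan, Nell, and Rashid each take $67,500; Nkechi's $67,500 share passes to Nkechi's issue.
Nkechi's share ($67,500) passes entirely to Wyatt.

Wyatt receives $67,500.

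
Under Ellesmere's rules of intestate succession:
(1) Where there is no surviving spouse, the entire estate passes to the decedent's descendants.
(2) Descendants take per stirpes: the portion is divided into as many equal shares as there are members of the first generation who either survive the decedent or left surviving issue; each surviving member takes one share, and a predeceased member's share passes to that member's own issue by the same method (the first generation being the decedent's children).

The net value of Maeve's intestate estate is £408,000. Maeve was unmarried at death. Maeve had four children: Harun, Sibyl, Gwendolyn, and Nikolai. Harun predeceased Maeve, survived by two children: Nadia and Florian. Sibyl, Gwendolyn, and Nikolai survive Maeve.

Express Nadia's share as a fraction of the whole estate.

Nadia receives 1/8 of the estate.

The entire £408,000 passes to the descendants.
That amount (£408,000) is divided into 4 shares of £102,000: Sibyl, Gwendolyn, and Nikolai each take £102,000; Harun's £102,000 share passes to Harun's issue.
Harun's share (£102,000) is divided into 2 shares of £51,000: Nadia and Florian each take £51,000.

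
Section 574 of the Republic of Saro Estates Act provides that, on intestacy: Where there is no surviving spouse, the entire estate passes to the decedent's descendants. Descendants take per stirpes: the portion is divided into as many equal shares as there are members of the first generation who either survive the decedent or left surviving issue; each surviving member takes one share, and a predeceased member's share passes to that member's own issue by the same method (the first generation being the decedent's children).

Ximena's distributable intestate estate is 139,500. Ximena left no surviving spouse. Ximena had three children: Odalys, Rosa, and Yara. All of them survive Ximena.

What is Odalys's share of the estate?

The entire 139,500 passes to the descendants.
That amount (139,500) is divided into 3 shares of 46,500: Odalys, Rosa, and Yara each take 46,500.

Odalys receives 46,500.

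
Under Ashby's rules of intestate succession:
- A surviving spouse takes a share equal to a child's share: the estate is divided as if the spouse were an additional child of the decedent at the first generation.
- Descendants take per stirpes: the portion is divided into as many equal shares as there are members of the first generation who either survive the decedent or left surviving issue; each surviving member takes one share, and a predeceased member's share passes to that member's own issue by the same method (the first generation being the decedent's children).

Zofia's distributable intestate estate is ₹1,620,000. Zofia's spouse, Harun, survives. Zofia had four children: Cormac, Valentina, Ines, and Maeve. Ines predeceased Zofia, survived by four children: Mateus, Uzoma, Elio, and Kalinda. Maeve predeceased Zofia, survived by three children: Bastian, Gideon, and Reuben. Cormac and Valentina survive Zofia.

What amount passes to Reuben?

Reuben receives ₹108,000.

The spouse counts as an additional share at the children's level, so there are 5 primary shares of ₹324,000. Harun takes one such share (₹324,000).
The children's combined portion (₹1,296,000) is divided into 4 shares of ₹324,000: Cormac and Valentina each take ₹324,000; Ines's ₹324,000 share passes to Ines's issue; Maeve's ₹324,000 share passes to Maeve's issue.
Ines's share (₹324,000) is divided into 4 shares of ₹81,000: Mateus, Uzoma, Elio, and Kalinda each take ₹81,000.
Maeve's share (₹324,000) is divided into 3 shares of ₹108,000: Bastian, Gideon, and Reuben each take ₹108,000.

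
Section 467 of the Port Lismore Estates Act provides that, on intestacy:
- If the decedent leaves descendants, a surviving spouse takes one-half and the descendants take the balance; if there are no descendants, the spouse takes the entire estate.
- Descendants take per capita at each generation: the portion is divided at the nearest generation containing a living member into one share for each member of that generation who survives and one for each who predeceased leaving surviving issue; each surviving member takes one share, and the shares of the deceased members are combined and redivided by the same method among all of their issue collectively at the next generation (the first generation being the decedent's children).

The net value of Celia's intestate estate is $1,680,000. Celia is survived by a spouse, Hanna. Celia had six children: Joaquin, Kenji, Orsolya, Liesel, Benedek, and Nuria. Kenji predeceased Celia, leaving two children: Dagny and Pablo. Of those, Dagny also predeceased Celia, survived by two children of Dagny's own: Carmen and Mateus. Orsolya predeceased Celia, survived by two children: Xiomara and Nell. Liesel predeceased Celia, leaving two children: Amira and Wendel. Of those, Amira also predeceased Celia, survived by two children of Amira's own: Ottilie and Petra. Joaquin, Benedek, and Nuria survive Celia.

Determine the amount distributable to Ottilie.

Hanna takes one-half of $1,680,000 = $840,000. The remaining $840,000 passes to the descendants.
The descendants' portion ($840,000) is divided at the children's generation into 6 shares of $140,000. Joaquin, Benedek, and Nuria each take $140,000. The 3 shares of the deceased (Kenji, Orsolya, and Liesel) are combined into a pool of $420,000.
That pool ($420,000) is divided at the grandchildren's generation into 6 shares of $70,000. Pablo, Xiomara, Nell, and Wendel each take $70,000. The 2 shares of the deceased (Dagny and Amira) are combined into a pool of $140,000.
That pool ($140,000) is divided at the great-grandchildren's generation equally among Carmen, Mateus, Ottilie, and Petra: $35,000 each.

Ottilie receives $35,000.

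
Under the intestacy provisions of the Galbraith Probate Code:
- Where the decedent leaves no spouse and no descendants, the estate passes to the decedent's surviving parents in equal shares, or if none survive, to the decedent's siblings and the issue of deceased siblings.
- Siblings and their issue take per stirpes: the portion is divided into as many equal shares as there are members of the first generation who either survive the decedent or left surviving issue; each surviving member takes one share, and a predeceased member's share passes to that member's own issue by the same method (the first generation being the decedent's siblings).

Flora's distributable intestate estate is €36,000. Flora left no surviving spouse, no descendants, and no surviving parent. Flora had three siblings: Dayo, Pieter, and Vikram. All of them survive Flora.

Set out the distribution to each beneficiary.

Dayo: €12,000; Pieter: €12,000; Vikram: €12,000

The entire €36,000 passes to the siblings and their issue.
That amount (€36,000) is divided into 3 shares of €12,000: Dayo, Pieter, and Vikram each take €12,000.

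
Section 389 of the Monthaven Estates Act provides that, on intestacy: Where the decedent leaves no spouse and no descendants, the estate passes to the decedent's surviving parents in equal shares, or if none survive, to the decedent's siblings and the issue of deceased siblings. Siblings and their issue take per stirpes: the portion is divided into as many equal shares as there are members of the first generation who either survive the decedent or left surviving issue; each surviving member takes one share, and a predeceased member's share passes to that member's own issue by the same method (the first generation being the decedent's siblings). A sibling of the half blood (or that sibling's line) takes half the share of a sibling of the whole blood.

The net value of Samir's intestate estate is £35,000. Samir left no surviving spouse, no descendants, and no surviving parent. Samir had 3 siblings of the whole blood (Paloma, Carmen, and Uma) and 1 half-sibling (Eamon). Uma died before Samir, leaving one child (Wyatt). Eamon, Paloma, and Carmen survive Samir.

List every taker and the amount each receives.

The entire £35,000 passes to the siblings and their issue.
Counting each half-blood sibling's line as half a unit, there are 7/2 units in £35,000, so one unit is £10,000. Whole-blood lines (Paloma, Carmen, and Uma) take £10,000 each; half-blood lines (Eamon) take £5,000 each.
Uma's share (£10,000) passes entirely to Wyatt.

Eamon: £5,000; Paloma: £10,000; Carmen: £10,000; Wyatt: £10,000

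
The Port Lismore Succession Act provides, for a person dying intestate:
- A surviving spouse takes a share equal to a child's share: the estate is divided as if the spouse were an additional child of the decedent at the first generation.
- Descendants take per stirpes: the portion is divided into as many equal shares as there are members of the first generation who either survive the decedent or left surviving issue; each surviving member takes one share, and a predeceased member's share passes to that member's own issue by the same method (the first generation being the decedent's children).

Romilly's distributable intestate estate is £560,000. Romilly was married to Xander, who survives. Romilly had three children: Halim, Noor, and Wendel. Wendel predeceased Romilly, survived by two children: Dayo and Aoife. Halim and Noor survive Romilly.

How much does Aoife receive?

The spouse counts as an additional share at the children's level, so there are 4 primary shares of £140,000. Xander takes one such share (£140,000).
The children's combined portion (£420,000) is divided into 3 shares of £140,000: Halim and Noor each take £140,000; Wendel's £140,000 share passes to Wendel's issue.
Wendel's share (£140,000) is divided into 2 shares of £70,000: Dayo and Aoife each take £70,000.

Aoife receives £70,000.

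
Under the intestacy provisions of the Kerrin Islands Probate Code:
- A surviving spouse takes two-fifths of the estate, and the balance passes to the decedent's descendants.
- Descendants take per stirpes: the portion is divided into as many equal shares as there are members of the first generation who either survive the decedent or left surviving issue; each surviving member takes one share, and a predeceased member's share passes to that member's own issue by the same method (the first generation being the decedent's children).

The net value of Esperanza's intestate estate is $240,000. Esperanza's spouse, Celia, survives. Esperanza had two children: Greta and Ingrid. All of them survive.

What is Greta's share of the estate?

Celia takes two-fifths of $240,000 = $96,000. The remaining $144,000 passes to the descendants.
The descendants' portion ($144,000) is divided into 2 shares of $72,000: Greta and Ingrid each take $72,000.

Greta receives $72,000.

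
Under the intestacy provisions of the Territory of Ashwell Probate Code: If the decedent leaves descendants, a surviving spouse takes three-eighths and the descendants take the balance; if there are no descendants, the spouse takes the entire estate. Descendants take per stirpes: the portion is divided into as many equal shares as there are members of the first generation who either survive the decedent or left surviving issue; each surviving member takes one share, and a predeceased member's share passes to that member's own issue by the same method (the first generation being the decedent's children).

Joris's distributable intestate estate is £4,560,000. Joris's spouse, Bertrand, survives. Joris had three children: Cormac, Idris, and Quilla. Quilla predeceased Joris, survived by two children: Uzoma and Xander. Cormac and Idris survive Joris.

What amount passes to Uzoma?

Bertrand takes three-eighths of £4,560,000 = £1,710,000. The remaining £2,850,000 passes to the descendants.
The descendants' portion (£2,850,000) is divided into 3 shares of £950,000: Cormac and Idris each take £950,000; Quilla's £950,000 share passes to Quilla's issue.
Quilla's share (£950,000) is divided into 2 shares of £475,000: Uzoma and Xander each take £475,000.

Uzoma receives £475,000.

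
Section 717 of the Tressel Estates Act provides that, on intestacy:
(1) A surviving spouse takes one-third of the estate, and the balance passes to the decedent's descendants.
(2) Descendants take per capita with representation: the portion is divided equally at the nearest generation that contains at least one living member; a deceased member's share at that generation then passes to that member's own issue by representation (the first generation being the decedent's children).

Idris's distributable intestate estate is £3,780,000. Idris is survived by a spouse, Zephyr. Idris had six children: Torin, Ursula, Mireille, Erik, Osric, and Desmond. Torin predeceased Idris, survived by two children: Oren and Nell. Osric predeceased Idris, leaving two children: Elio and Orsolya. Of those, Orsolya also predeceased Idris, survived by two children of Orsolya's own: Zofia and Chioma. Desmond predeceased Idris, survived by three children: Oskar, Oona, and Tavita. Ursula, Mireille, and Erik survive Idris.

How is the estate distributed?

Zephyr: £1,260,000; Oren: £210,000; Nell: £210,000; Ursula: £420,000; Mireille: £420,000; Erik: £420,000; Elio: £210,000; Zofia: £105,000; Chioma: £105,000; Oskar: £140,000; Oona: £140,000; Tavita: £140,000

Zephyr takes one-third of £3,780,000 = £1,260,000. The remaining £2,520,000 passes to the descendants.
The descendants' portion (£2,520,000) is divided into 6 shares of £420,000: Ursula, Mireille, and Erik each take £420,000; Torin's £420,000 share passes to Torin's issue; Osric's £420,000 share passes to Osric's issue; Desmond's £420,000 share passes to Desmond's issue.
Torin's share (£420,000) is divided into 2 shares of £210,000: Oren and Nell each take £210,000.
Osric's share (£420,000) is divided into 2 shares of £210,000: Elio takes £210,000; Orsolya's £210,000 share passes to Orsolya's issue.
Orsolya's share (£210,000) is divided into 2 shares of £105,000: Zofia and Chioma each take £105,000.
Desmond's share (£420,000) is divided into 3 shares of £140,000: Oskar, Oona, and Tavita each take £140,000.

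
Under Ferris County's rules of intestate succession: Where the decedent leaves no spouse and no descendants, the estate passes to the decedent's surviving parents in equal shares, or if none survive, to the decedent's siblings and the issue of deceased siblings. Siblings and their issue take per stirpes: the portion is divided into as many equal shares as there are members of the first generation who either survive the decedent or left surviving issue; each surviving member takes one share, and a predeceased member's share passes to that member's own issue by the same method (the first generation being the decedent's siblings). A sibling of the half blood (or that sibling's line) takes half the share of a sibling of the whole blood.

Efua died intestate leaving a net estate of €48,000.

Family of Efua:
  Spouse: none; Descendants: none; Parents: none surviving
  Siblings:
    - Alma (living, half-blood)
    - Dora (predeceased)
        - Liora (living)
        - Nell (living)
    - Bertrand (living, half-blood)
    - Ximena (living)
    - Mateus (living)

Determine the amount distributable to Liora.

The entire €48,000 passes to the siblings and their issue.
Counting each half-blood sibling's line as half a unit, there are 4 units in €48,000, so one unit is €12,000. Whole-blood lines (Dora, Ximena, and Mateus) take €12,000 each; half-blood lines (Alma and Bertrand) take €6,000 each.
Dora's share (€12,000) is divided into 2 shares of €6,000: Liora and Nell each take €6,000.

Liora receives €6,000.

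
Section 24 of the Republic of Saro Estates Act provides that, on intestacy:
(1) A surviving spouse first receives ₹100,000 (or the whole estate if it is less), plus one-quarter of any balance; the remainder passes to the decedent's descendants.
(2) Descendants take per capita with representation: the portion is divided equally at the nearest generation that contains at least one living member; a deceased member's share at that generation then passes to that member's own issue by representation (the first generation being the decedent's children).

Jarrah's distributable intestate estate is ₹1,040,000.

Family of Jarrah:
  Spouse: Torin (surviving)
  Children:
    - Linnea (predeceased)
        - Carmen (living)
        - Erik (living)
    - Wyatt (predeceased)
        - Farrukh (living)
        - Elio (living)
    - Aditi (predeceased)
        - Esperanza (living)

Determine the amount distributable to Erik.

Erik receives ₹141,000.

Torin first takes ₹100,000, leaving a balance of ₹940,000. Torin then takes one-quarter of the balance (₹235,000), for a total of ₹335,000. The remaining ₹705,000 passes to the descendants.
No child survives, so the initial division is made at the grandchildren's generation.
The descendants' portion (₹705,000) is divided into 5 shares of ₹141,000: Carmen, Erik, Farrukh, Elio, and Esperanza each take ₹141,000.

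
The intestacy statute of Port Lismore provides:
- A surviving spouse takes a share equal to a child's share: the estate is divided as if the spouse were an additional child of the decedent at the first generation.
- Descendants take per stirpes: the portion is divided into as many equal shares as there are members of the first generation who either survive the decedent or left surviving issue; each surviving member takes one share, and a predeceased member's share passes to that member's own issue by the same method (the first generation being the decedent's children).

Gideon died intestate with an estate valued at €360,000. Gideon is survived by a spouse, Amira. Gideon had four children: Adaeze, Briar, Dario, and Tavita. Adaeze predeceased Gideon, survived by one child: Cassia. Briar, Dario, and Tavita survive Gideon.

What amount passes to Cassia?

The spouse counts as an additional share at the children's level, so there are 5 primary shares of €72,000. Amira takes one such share (€72,000).
The children's combined portion (€288,000) is divided into 4 shares of €72,000: Briar, Dario, and Tavita each take €72,000; Adaeze's €72,000 share passes to Adaeze's issue.
Adaeze's share (€72,000) passes entirely to Cassia.

Cassia receives €72,000.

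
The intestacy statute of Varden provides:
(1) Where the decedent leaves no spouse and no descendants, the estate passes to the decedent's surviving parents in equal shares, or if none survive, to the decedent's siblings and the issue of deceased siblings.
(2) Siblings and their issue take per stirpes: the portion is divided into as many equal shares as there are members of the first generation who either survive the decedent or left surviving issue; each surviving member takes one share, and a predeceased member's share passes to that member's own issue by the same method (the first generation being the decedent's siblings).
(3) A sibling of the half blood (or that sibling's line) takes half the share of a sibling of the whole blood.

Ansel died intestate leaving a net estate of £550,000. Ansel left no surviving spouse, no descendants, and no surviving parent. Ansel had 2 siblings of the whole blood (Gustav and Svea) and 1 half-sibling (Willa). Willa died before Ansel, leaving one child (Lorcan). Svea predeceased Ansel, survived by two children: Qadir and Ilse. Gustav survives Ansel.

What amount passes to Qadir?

Qadir receives £110,000.

The entire £550,000 passes to the siblings and their issue.
Counting each half-blood sibling's line as half a unit, there are 5/2 units in £550,000, so one unit is £220,000. Whole-blood lines (Gustav and Svea) take £220,000 each; half-blood lines (Willa) take £110,000 each.
Willa's share (£110,000) passes entirely to Lorcan.
Svea's share (£220,000) is divided into 2 shares of £110,000: Qadir and Ilse each take £110,000.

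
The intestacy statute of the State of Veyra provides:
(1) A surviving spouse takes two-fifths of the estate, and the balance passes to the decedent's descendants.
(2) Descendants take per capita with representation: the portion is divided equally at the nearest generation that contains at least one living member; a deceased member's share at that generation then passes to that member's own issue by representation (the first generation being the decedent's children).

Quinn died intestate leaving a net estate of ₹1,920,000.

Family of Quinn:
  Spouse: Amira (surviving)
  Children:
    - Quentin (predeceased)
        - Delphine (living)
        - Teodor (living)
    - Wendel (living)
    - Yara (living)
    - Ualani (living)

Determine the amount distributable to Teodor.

Amira takes two-fifths of ₹1,920,000 = ₹768,000. The remaining ₹1,152,000 passes to the descendants.
The descendants' portion (₹1,152,000) is divided into 4 shares of ₹288,000: Wendel, Yara, and Ualani each take ₹288,000; Quentin's ₹288,000 share passes to Quentin's issue.
Quentin's share (₹288,000) is divided into 2 shares of ₹144,000: Delphine and Teodor each take ₹144,000.

Teodor receives ₹144,000.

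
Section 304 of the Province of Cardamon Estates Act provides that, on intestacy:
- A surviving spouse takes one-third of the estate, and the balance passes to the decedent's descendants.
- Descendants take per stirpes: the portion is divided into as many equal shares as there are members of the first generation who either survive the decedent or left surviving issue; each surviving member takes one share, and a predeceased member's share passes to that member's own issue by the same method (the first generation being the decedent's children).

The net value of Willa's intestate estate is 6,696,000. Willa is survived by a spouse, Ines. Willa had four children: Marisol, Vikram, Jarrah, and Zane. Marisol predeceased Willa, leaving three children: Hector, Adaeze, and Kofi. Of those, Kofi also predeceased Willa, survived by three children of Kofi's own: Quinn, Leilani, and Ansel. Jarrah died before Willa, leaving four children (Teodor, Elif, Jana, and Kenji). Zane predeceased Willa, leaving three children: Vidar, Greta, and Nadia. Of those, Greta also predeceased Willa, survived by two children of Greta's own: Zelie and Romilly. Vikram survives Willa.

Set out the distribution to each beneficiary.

Ines: 2,232,000; Hector: 372,000; Adaeze: 372,000; Quinn: 124,000; Leilani: 124,000; Ansel: 124,000; Vikram: 1,116,000; Teodor: 279,000; Elif: 279,000; Jana: 279,000; Kenji: 279,000; Vidar: 372,000; Zelie: 186,000; Romilly: 186,000; Nadia: 372,000

Ines takes one-third of 6,696,000 = 2,232,000. The remaining 4,464,000 passes to the descendants.
The descendants' portion (4,464,000) is divided into 4 shares of 1,116,000: Vikram takes 1,116,000; Marisol's 1,116,000 share passes to Marisol's issue; Jarrah's 1,116,000 share passes to Jarrah's issue; Zane's 1,116,000 share passes to Zane's issue.
Marisol's share (1,116,000) is divided into 3 shares of 372,000: Hector and Adaeze each take 372,000; Kofi's 372,000 share passes to Kofi's issue.
Kofi's share (372,000) is divided into 3 shares of 124,000: Quinn, Leilani, and Ansel each take 124,000.
Jarrah's share (1,116,000) is divided into 4 shares of 279,000: Teodor, Elif, Jana, and Kenji each take 279,000.
Zane's share (1,116,000) is divided into 3 shares of 372,000: Vidar and Nadia each take 372,000; Greta's 372,000 share passes to Greta's issue.
Greta's share (372,000) is divided into 2 shares of 186,000: Zelie and Romilly each take 186,000.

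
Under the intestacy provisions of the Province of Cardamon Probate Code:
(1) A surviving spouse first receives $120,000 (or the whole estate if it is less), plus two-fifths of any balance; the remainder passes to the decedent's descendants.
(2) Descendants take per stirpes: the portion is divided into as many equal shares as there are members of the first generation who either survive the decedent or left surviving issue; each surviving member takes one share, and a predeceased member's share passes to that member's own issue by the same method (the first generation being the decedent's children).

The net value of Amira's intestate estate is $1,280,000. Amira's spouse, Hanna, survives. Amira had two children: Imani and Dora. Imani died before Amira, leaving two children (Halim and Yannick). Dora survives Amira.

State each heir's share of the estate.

Hanna first takes $120,000, leaving a balance of $1,160,000. Hanna then takes two-fifths of the balance ($464,000), for a total of $584,000. The remaining $696,000 passes to the descendants.
The descendants' portion ($696,000) is divided into 2 shares of $348,000: Dora takes $348,000; Imani's $348,000 share passes to Imani's issue.
Imani's share ($348,000) is divided into 2 shares of $174,000: Halim and Yannick each take $174,000.

Hanna: $584,000; Halim: $174,000; Yannick: $174,000; Dora: $348,000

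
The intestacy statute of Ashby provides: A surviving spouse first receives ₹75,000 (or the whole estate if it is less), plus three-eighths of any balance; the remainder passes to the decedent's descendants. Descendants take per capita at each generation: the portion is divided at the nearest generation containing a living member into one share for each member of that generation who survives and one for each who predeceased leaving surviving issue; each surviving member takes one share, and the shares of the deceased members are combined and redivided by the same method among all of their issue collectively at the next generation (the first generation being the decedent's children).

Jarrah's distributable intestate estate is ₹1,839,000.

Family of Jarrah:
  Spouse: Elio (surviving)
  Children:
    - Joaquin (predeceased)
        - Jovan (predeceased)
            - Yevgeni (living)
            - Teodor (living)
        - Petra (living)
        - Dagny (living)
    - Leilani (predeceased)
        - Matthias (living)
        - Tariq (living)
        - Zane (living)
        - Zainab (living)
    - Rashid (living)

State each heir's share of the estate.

Elio: ₹736,500; Yevgeni: ₹52,500; Teodor: ₹52,500; Petra: ₹105,000; Dagny: ₹105,000; Matthias: ₹105,000; Tariq: ₹105,000; Zane: ₹105,000; Zainab: ₹105,000; Rashid: ₹367,500

Elio first takes ₹75,000, leaving a balance of ₹1,764,000. Elio then takes three-eighths of the balance (₹661,500), for a total of ₹736,500. The remaining ₹1,102,500 passes to the descendants.
The descendants' portion (₹1,102,500) is divided at the children's generation into 3 shares of ₹367,500. Rashid takes ₹367,500. The 2 shares of the deceased (Joaquin and Leilani) are combined into a pool of ₹735,000.
That pool (₹735,000) is divided at the grandchildren's generation into 7 shares of ₹105,000. Petra, Dagny, Matthias, Tariq, Zane, and Zainab each take ₹105,000. The remaining share for the deceased Jovan (₹105,000) is carried to the next generation.
That pool (₹105,000) is divided at the great-grandchildren's generation equally among Yevgeni and Teodor: ₹52,500 each.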